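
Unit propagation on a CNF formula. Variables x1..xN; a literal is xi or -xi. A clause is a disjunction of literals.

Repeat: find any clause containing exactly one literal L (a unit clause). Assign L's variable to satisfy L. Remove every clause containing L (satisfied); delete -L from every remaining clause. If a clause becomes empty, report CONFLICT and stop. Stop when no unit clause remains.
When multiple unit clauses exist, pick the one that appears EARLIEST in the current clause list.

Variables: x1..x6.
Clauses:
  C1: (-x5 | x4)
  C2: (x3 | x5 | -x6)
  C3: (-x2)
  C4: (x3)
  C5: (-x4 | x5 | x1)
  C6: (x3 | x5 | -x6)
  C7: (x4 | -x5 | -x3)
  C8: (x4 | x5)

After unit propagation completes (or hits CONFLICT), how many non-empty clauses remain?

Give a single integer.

Answer: 4

Derivation:
unit clause [-2] forces x2=F; simplify:
  satisfied 1 clause(s); 7 remain; assigned so far: [2]
unit clause [3] forces x3=T; simplify:
  drop -3 from [4, -5, -3] -> [4, -5]
  satisfied 3 clause(s); 4 remain; assigned so far: [2, 3]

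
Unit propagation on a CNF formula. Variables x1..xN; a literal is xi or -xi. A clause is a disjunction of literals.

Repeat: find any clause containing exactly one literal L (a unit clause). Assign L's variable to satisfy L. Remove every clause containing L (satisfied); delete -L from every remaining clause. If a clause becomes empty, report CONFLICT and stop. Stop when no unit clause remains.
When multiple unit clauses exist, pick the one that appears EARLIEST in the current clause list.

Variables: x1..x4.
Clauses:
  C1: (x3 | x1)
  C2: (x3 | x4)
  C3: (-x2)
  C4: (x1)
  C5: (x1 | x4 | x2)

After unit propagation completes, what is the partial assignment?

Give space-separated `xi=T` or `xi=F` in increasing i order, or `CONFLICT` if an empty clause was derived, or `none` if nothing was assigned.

unit clause [-2] forces x2=F; simplify:
  drop 2 from [1, 4, 2] -> [1, 4]
  satisfied 1 clause(s); 4 remain; assigned so far: [2]
unit clause [1] forces x1=T; simplify:
  satisfied 3 clause(s); 1 remain; assigned so far: [1, 2]

Answer: x1=T x2=F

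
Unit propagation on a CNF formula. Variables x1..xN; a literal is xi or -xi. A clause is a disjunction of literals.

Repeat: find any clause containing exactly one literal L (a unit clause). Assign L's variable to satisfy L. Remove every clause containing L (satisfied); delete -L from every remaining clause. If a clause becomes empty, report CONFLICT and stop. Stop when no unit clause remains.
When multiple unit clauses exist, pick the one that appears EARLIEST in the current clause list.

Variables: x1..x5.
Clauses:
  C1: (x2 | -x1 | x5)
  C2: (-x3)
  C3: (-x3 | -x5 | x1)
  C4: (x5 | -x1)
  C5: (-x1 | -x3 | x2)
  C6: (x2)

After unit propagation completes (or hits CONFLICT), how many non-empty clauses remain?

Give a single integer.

unit clause [-3] forces x3=F; simplify:
  satisfied 3 clause(s); 3 remain; assigned so far: [3]
unit clause [2] forces x2=T; simplify:
  satisfied 2 clause(s); 1 remain; assigned so far: [2, 3]

Answer: 1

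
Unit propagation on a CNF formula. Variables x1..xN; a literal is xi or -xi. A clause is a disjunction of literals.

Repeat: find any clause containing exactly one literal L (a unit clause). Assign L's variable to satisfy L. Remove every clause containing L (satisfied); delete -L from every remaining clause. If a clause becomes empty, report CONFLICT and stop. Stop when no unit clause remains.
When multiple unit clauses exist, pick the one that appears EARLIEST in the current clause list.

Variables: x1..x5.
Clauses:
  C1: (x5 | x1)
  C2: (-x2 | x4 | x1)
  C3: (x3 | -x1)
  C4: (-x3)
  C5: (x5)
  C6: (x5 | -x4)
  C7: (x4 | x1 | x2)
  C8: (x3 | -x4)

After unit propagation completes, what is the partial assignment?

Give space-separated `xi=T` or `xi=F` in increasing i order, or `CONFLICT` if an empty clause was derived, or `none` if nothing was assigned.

Answer: CONFLICT

Derivation:
unit clause [-3] forces x3=F; simplify:
  drop 3 from [3, -1] -> [-1]
  drop 3 from [3, -4] -> [-4]
  satisfied 1 clause(s); 7 remain; assigned so far: [3]
unit clause [-1] forces x1=F; simplify:
  drop 1 from [5, 1] -> [5]
  drop 1 from [-2, 4, 1] -> [-2, 4]
  drop 1 from [4, 1, 2] -> [4, 2]
  satisfied 1 clause(s); 6 remain; assigned so far: [1, 3]
unit clause [5] forces x5=T; simplify:
  satisfied 3 clause(s); 3 remain; assigned so far: [1, 3, 5]
unit clause [-4] forces x4=F; simplify:
  drop 4 from [-2, 4] -> [-2]
  drop 4 from [4, 2] -> [2]
  satisfied 1 clause(s); 2 remain; assigned so far: [1, 3, 4, 5]
unit clause [-2] forces x2=F; simplify:
  drop 2 from [2] -> [] (empty!)
  satisfied 1 clause(s); 1 remain; assigned so far: [1, 2, 3, 4, 5]
CONFLICT (empty clause)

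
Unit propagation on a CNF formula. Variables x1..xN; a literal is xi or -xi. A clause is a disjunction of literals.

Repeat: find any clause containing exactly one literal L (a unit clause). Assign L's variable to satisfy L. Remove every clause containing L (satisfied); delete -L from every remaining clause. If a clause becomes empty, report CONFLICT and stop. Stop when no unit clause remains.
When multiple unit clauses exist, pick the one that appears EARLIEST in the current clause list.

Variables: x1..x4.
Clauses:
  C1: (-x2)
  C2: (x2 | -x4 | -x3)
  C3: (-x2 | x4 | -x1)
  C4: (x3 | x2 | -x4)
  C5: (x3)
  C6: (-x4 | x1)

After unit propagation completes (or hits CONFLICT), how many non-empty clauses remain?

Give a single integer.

Answer: 0

Derivation:
unit clause [-2] forces x2=F; simplify:
  drop 2 from [2, -4, -3] -> [-4, -3]
  drop 2 from [3, 2, -4] -> [3, -4]
  satisfied 2 clause(s); 4 remain; assigned so far: [2]
unit clause [3] forces x3=T; simplify:
  drop -3 from [-4, -3] -> [-4]
  satisfied 2 clause(s); 2 remain; assigned so far: [2, 3]
unit clause [-4] forces x4=F; simplify:
  satisfied 2 clause(s); 0 remain; assigned so far: [2, 3, 4]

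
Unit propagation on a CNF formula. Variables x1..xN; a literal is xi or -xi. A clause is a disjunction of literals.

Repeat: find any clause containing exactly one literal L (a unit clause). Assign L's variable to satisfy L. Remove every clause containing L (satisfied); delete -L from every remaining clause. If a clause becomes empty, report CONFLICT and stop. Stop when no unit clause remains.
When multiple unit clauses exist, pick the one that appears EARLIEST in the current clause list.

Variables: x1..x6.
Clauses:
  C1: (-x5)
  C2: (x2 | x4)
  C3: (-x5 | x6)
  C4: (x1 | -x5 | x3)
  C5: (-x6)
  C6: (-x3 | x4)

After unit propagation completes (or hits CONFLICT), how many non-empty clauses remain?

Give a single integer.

Answer: 2

Derivation:
unit clause [-5] forces x5=F; simplify:
  satisfied 3 clause(s); 3 remain; assigned so far: [5]
unit clause [-6] forces x6=F; simplify:
  satisfied 1 clause(s); 2 remain; assigned so far: [5, 6]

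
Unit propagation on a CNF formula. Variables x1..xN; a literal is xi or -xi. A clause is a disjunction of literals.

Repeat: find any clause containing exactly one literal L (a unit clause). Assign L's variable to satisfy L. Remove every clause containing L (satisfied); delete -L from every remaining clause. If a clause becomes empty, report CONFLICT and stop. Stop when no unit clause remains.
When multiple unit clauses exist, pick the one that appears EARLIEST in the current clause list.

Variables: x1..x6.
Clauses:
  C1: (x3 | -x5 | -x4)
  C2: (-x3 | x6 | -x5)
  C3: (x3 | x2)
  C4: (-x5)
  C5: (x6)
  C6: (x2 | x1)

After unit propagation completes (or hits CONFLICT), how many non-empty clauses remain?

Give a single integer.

unit clause [-5] forces x5=F; simplify:
  satisfied 3 clause(s); 3 remain; assigned so far: [5]
unit clause [6] forces x6=T; simplify:
  satisfied 1 clause(s); 2 remain; assigned so far: [5, 6]

Answer: 2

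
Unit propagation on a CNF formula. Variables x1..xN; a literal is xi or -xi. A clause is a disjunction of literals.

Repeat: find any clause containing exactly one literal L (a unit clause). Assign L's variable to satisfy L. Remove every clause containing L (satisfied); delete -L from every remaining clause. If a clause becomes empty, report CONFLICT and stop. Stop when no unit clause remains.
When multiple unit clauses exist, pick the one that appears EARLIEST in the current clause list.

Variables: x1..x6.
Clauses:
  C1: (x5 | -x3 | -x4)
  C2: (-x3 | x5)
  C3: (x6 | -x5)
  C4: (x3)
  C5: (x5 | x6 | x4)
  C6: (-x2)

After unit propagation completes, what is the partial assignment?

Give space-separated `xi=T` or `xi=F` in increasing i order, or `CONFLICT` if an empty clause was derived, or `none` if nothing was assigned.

unit clause [3] forces x3=T; simplify:
  drop -3 from [5, -3, -4] -> [5, -4]
  drop -3 from [-3, 5] -> [5]
  satisfied 1 clause(s); 5 remain; assigned so far: [3]
unit clause [5] forces x5=T; simplify:
  drop -5 from [6, -5] -> [6]
  satisfied 3 clause(s); 2 remain; assigned so far: [3, 5]
unit clause [6] forces x6=T; simplify:
  satisfied 1 clause(s); 1 remain; assigned so far: [3, 5, 6]
unit clause [-2] forces x2=F; simplify:
  satisfied 1 clause(s); 0 remain; assigned so far: [2, 3, 5, 6]

Answer: x2=F x3=T x5=T x6=T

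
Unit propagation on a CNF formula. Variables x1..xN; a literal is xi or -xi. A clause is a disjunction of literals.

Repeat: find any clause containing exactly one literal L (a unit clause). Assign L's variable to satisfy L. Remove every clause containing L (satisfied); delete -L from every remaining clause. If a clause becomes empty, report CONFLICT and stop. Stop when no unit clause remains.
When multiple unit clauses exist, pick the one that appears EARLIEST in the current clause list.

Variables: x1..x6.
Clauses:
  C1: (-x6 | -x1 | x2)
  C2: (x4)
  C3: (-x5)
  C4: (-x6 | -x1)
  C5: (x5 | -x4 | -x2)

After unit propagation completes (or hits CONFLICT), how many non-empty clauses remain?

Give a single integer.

Answer: 2

Derivation:
unit clause [4] forces x4=T; simplify:
  drop -4 from [5, -4, -2] -> [5, -2]
  satisfied 1 clause(s); 4 remain; assigned so far: [4]
unit clause [-5] forces x5=F; simplify:
  drop 5 from [5, -2] -> [-2]
  satisfied 1 clause(s); 3 remain; assigned so far: [4, 5]
unit clause [-2] forces x2=F; simplify:
  drop 2 from [-6, -1, 2] -> [-6, -1]
  satisfied 1 clause(s); 2 remain; assigned so far: [2, 4, 5]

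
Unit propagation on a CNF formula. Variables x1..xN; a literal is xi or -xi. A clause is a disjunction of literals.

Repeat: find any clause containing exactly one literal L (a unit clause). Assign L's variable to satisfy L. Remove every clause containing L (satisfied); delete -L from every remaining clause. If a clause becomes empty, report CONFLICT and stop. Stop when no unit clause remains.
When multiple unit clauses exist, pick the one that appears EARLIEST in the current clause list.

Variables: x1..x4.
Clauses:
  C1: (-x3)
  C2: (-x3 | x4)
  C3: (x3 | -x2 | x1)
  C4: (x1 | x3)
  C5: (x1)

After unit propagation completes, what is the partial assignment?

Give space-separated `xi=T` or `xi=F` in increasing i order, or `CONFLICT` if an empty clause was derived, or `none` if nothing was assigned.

Answer: x1=T x3=F

Derivation:
unit clause [-3] forces x3=F; simplify:
  drop 3 from [3, -2, 1] -> [-2, 1]
  drop 3 from [1, 3] -> [1]
  satisfied 2 clause(s); 3 remain; assigned so far: [3]
unit clause [1] forces x1=T; simplify:
  satisfied 3 clause(s); 0 remain; assigned so far: [1, 3]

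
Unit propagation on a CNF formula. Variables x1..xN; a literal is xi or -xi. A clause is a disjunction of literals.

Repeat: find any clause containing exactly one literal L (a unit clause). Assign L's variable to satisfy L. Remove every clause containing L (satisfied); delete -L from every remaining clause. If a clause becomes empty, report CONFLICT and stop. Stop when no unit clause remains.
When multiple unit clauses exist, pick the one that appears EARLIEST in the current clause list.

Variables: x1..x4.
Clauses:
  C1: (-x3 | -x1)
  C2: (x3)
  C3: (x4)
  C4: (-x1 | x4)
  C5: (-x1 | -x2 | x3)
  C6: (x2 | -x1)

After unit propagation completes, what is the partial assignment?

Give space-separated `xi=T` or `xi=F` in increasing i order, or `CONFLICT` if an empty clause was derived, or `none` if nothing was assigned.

Answer: x1=F x3=T x4=T

Derivation:
unit clause [3] forces x3=T; simplify:
  drop -3 from [-3, -1] -> [-1]
  satisfied 2 clause(s); 4 remain; assigned so far: [3]
unit clause [-1] forces x1=F; simplify:
  satisfied 3 clause(s); 1 remain; assigned so far: [1, 3]
unit clause [4] forces x4=T; simplify:
  satisfied 1 clause(s); 0 remain; assigned so far: [1, 3, 4]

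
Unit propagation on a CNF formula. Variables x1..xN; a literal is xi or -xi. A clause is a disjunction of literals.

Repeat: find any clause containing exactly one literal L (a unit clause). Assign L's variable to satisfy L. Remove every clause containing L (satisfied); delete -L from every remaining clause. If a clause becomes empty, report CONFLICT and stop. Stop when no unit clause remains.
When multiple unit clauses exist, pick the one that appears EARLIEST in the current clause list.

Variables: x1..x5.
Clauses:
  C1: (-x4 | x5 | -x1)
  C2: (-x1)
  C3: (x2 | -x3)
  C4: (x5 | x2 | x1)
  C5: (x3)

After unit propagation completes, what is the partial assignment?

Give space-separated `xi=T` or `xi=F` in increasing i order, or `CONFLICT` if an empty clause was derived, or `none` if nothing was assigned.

unit clause [-1] forces x1=F; simplify:
  drop 1 from [5, 2, 1] -> [5, 2]
  satisfied 2 clause(s); 3 remain; assigned so far: [1]
unit clause [3] forces x3=T; simplify:
  drop -3 from [2, -3] -> [2]
  satisfied 1 clause(s); 2 remain; assigned so far: [1, 3]
unit clause [2] forces x2=T; simplify:
  satisfied 2 clause(s); 0 remain; assigned so far: [1, 2, 3]

Answer: x1=F x2=T x3=T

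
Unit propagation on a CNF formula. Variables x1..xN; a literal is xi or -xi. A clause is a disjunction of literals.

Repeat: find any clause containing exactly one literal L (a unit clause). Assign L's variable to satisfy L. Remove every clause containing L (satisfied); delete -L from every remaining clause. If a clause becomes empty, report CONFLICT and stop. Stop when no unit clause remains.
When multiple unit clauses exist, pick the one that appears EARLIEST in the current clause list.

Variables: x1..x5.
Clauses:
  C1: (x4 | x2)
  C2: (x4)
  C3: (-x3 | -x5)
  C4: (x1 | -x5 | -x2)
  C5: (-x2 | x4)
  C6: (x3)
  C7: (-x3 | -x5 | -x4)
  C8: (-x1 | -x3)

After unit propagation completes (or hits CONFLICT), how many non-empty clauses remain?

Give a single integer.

unit clause [4] forces x4=T; simplify:
  drop -4 from [-3, -5, -4] -> [-3, -5]
  satisfied 3 clause(s); 5 remain; assigned so far: [4]
unit clause [3] forces x3=T; simplify:
  drop -3 from [-3, -5] -> [-5]
  drop -3 from [-3, -5] -> [-5]
  drop -3 from [-1, -3] -> [-1]
  satisfied 1 clause(s); 4 remain; assigned so far: [3, 4]
unit clause [-5] forces x5=F; simplify:
  satisfied 3 clause(s); 1 remain; assigned so far: [3, 4, 5]
unit clause [-1] forces x1=F; simplify:
  satisfied 1 clause(s); 0 remain; assigned so far: [1, 3, 4, 5]

Answer: 0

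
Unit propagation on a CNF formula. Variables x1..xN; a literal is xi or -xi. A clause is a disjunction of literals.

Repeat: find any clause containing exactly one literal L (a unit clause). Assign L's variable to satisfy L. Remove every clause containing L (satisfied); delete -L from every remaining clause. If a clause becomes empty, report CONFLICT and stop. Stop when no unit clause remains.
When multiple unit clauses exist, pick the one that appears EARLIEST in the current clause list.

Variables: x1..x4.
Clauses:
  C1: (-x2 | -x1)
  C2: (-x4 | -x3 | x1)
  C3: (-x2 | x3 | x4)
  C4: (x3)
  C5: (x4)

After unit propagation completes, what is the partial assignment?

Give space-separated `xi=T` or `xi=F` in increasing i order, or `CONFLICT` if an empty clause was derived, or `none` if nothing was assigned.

unit clause [3] forces x3=T; simplify:
  drop -3 from [-4, -3, 1] -> [-4, 1]
  satisfied 2 clause(s); 3 remain; assigned so far: [3]
unit clause [4] forces x4=T; simplify:
  drop -4 from [-4, 1] -> [1]
  satisfied 1 clause(s); 2 remain; assigned so far: [3, 4]
unit clause [1] forces x1=T; simplify:
  drop -1 from [-2, -1] -> [-2]
  satisfied 1 clause(s); 1 remain; assigned so far: [1, 3, 4]
unit clause [-2] forces x2=F; simplify:
  satisfied 1 clause(s); 0 remain; assigned so far: [1, 2, 3, 4]

Answer: x1=T x2=F x3=T x4=T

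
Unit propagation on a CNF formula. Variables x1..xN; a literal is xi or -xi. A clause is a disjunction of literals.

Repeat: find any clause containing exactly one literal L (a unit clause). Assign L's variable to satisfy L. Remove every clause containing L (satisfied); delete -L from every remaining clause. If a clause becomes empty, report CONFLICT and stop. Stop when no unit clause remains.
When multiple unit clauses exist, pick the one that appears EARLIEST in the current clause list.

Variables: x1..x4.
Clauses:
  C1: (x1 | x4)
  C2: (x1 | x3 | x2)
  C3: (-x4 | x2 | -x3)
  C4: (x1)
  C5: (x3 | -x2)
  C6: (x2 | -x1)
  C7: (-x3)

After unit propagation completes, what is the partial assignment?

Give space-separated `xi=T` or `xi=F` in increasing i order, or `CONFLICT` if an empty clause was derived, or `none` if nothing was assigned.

unit clause [1] forces x1=T; simplify:
  drop -1 from [2, -1] -> [2]
  satisfied 3 clause(s); 4 remain; assigned so far: [1]
unit clause [2] forces x2=T; simplify:
  drop -2 from [3, -2] -> [3]
  satisfied 2 clause(s); 2 remain; assigned so far: [1, 2]
unit clause [3] forces x3=T; simplify:
  drop -3 from [-3] -> [] (empty!)
  satisfied 1 clause(s); 1 remain; assigned so far: [1, 2, 3]
CONFLICT (empty clause)

Answer: CONFLICT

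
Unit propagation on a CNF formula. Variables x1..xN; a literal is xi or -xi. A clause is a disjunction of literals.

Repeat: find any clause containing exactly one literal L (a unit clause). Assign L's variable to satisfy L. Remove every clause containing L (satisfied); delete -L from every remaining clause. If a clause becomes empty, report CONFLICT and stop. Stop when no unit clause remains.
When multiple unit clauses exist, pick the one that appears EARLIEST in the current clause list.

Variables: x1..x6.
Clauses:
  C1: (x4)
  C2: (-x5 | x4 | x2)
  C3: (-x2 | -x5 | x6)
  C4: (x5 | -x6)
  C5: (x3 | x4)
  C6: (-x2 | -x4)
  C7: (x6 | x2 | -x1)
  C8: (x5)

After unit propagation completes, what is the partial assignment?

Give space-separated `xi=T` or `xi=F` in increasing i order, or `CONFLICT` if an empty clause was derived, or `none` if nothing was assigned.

Answer: x2=F x4=T x5=T

Derivation:
unit clause [4] forces x4=T; simplify:
  drop -4 from [-2, -4] -> [-2]
  satisfied 3 clause(s); 5 remain; assigned so far: [4]
unit clause [-2] forces x2=F; simplify:
  drop 2 from [6, 2, -1] -> [6, -1]
  satisfied 2 clause(s); 3 remain; assigned so far: [2, 4]
unit clause [5] forces x5=T; simplify:
  satisfied 2 clause(s); 1 remain; assigned so far: [2, 4, 5]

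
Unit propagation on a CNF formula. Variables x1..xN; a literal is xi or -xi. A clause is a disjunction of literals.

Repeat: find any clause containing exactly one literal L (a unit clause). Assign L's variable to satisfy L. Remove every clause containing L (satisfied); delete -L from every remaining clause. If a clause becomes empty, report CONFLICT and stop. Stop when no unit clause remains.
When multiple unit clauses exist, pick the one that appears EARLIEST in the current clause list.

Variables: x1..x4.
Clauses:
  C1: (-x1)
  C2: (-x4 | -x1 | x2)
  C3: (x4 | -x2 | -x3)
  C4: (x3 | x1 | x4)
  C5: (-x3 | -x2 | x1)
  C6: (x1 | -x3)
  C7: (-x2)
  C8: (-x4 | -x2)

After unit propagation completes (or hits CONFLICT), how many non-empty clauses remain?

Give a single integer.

Answer: 0

Derivation:
unit clause [-1] forces x1=F; simplify:
  drop 1 from [3, 1, 4] -> [3, 4]
  drop 1 from [-3, -2, 1] -> [-3, -2]
  drop 1 from [1, -3] -> [-3]
  satisfied 2 clause(s); 6 remain; assigned so far: [1]
unit clause [-3] forces x3=F; simplify:
  drop 3 from [3, 4] -> [4]
  satisfied 3 clause(s); 3 remain; assigned so far: [1, 3]
unit clause [4] forces x4=T; simplify:
  drop -4 from [-4, -2] -> [-2]
  satisfied 1 clause(s); 2 remain; assigned so far: [1, 3, 4]
unit clause [-2] forces x2=F; simplify:
  satisfied 2 clause(s); 0 remain; assigned so far: [1, 2, 3, 4]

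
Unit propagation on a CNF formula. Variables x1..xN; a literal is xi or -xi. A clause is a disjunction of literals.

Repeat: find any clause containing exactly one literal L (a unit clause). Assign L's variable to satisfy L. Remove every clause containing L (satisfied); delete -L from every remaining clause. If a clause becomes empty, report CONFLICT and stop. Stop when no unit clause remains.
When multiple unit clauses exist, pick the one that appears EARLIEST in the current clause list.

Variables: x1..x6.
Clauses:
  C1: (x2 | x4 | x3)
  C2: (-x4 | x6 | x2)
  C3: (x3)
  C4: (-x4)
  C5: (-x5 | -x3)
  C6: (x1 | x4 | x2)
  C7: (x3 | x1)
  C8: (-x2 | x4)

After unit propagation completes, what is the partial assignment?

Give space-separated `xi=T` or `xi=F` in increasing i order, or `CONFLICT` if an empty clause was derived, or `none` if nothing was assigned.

Answer: x1=T x2=F x3=T x4=F x5=F

Derivation:
unit clause [3] forces x3=T; simplify:
  drop -3 from [-5, -3] -> [-5]
  satisfied 3 clause(s); 5 remain; assigned so far: [3]
unit clause [-4] forces x4=F; simplify:
  drop 4 from [1, 4, 2] -> [1, 2]
  drop 4 from [-2, 4] -> [-2]
  satisfied 2 clause(s); 3 remain; assigned so far: [3, 4]
unit clause [-5] forces x5=F; simplify:
  satisfied 1 clause(s); 2 remain; assigned so far: [3, 4, 5]
unit clause [-2] forces x2=F; simplify:
  drop 2 from [1, 2] -> [1]
  satisfied 1 clause(s); 1 remain; assigned so far: [2, 3, 4, 5]
unit clause [1] forces x1=T; simplify:
  satisfied 1 clause(s); 0 remain; assigned so far: [1, 2, 3, 4, 5]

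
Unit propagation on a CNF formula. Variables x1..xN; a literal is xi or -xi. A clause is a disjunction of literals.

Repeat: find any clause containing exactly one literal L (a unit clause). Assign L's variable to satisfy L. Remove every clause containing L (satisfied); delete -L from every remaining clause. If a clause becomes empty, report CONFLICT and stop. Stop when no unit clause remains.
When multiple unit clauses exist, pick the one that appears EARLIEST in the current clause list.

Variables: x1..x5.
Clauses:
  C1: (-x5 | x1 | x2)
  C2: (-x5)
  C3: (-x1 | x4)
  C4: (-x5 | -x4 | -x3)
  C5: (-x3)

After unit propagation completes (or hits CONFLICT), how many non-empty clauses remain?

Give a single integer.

Answer: 1

Derivation:
unit clause [-5] forces x5=F; simplify:
  satisfied 3 clause(s); 2 remain; assigned so far: [5]
unit clause [-3] forces x3=F; simplify:
  satisfied 1 clause(s); 1 remain; assigned so far: [3, 5]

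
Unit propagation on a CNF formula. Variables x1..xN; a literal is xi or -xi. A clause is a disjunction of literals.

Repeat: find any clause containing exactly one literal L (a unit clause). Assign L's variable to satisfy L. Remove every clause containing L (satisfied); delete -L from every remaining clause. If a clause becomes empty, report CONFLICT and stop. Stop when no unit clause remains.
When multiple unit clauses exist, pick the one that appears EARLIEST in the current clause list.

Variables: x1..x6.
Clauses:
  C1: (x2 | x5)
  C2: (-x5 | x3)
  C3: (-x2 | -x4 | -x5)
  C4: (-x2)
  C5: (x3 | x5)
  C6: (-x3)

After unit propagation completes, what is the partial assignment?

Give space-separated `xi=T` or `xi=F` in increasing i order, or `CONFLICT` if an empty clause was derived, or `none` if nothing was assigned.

unit clause [-2] forces x2=F; simplify:
  drop 2 from [2, 5] -> [5]
  satisfied 2 clause(s); 4 remain; assigned so far: [2]
unit clause [5] forces x5=T; simplify:
  drop -5 from [-5, 3] -> [3]
  satisfied 2 clause(s); 2 remain; assigned so far: [2, 5]
unit clause [3] forces x3=T; simplify:
  drop -3 from [-3] -> [] (empty!)
  satisfied 1 clause(s); 1 remain; assigned so far: [2, 3, 5]
CONFLICT (empty clause)

Answer: CONFLICT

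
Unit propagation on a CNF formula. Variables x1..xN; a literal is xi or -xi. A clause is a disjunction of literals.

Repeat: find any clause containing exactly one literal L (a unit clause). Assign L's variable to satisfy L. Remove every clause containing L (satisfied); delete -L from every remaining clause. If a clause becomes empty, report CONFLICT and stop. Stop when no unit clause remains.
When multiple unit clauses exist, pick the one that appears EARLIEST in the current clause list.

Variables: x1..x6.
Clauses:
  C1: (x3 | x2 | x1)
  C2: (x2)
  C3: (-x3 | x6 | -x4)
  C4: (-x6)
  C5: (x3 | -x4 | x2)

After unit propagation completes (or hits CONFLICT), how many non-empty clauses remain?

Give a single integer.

Answer: 1

Derivation:
unit clause [2] forces x2=T; simplify:
  satisfied 3 clause(s); 2 remain; assigned so far: [2]
unit clause [-6] forces x6=F; simplify:
  drop 6 from [-3, 6, -4] -> [-3, -4]
  satisfied 1 clause(s); 1 remain; assigned so far: [2, 6]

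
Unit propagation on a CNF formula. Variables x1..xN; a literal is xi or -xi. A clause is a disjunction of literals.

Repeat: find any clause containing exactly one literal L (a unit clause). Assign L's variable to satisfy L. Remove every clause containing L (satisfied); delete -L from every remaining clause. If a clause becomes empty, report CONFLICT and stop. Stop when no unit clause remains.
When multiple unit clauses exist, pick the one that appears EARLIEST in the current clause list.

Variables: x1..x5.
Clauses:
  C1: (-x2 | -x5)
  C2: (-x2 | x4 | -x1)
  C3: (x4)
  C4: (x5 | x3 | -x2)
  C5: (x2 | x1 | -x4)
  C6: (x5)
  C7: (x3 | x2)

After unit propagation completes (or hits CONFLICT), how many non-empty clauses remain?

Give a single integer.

Answer: 0

Derivation:
unit clause [4] forces x4=T; simplify:
  drop -4 from [2, 1, -4] -> [2, 1]
  satisfied 2 clause(s); 5 remain; assigned so far: [4]
unit clause [5] forces x5=T; simplify:
  drop -5 from [-2, -5] -> [-2]
  satisfied 2 clause(s); 3 remain; assigned so far: [4, 5]
unit clause [-2] forces x2=F; simplify:
  drop 2 from [2, 1] -> [1]
  drop 2 from [3, 2] -> [3]
  satisfied 1 clause(s); 2 remain; assigned so far: [2, 4, 5]
unit clause [1] forces x1=T; simplify:
  satisfied 1 clause(s); 1 remain; assigned so far: [1, 2, 4, 5]
unit clause [3] forces x3=T; simplify:
  satisfied 1 clause(s); 0 remain; assigned so far: [1, 2, 3, 4, 5]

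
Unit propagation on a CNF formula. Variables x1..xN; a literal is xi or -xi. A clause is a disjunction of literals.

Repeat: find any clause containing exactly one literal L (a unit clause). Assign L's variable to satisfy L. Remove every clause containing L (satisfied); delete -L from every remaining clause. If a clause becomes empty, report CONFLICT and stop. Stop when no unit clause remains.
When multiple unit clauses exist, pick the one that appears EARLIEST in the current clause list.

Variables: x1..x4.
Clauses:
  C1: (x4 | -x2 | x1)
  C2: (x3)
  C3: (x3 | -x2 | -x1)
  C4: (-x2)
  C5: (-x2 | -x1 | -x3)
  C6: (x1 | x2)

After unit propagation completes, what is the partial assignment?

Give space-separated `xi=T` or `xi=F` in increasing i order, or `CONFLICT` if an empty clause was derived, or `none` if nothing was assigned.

unit clause [3] forces x3=T; simplify:
  drop -3 from [-2, -1, -3] -> [-2, -1]
  satisfied 2 clause(s); 4 remain; assigned so far: [3]
unit clause [-2] forces x2=F; simplify:
  drop 2 from [1, 2] -> [1]
  satisfied 3 clause(s); 1 remain; assigned so far: [2, 3]
unit clause [1] forces x1=T; simplify:
  satisfied 1 clause(s); 0 remain; assigned so far: [1, 2, 3]

Answer: x1=T x2=F x3=T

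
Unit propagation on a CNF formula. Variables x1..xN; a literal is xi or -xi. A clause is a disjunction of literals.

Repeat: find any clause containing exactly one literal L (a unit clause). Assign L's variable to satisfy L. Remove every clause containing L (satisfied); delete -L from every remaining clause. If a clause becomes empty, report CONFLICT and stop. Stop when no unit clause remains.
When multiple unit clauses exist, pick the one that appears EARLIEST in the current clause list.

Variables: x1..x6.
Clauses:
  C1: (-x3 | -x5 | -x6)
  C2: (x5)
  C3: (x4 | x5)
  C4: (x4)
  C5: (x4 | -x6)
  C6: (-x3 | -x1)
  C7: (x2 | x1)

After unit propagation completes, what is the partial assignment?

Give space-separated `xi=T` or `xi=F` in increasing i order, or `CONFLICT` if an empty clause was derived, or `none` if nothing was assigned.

unit clause [5] forces x5=T; simplify:
  drop -5 from [-3, -5, -6] -> [-3, -6]
  satisfied 2 clause(s); 5 remain; assigned so far: [5]
unit clause [4] forces x4=T; simplify:
  satisfied 2 clause(s); 3 remain; assigned so far: [4, 5]

Answer: x4=T x5=T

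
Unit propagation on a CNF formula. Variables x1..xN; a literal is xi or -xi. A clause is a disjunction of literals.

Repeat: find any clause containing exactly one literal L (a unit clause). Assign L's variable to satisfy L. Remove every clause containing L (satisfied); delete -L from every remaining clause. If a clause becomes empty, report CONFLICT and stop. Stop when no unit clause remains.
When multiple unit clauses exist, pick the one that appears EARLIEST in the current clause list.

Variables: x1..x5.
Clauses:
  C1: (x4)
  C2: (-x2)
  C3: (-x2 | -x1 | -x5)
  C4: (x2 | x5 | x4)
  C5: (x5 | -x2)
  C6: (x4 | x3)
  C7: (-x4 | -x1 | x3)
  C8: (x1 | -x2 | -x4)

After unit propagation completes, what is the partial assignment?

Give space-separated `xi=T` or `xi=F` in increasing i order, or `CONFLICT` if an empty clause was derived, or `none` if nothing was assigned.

Answer: x2=F x4=T

Derivation:
unit clause [4] forces x4=T; simplify:
  drop -4 from [-4, -1, 3] -> [-1, 3]
  drop -4 from [1, -2, -4] -> [1, -2]
  satisfied 3 clause(s); 5 remain; assigned so far: [4]
unit clause [-2] forces x2=F; simplify:
  satisfied 4 clause(s); 1 remain; assigned so far: [2, 4]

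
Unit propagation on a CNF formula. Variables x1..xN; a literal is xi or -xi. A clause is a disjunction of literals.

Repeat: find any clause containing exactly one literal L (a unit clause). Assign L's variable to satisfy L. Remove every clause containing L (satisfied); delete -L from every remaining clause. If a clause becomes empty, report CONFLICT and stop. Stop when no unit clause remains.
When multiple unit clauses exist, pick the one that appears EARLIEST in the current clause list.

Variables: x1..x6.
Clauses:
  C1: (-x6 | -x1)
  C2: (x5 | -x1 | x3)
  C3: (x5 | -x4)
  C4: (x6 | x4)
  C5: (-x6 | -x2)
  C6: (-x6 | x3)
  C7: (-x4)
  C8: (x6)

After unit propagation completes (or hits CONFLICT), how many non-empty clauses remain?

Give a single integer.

Answer: 0

Derivation:
unit clause [-4] forces x4=F; simplify:
  drop 4 from [6, 4] -> [6]
  satisfied 2 clause(s); 6 remain; assigned so far: [4]
unit clause [6] forces x6=T; simplify:
  drop -6 from [-6, -1] -> [-1]
  drop -6 from [-6, -2] -> [-2]
  drop -6 from [-6, 3] -> [3]
  satisfied 2 clause(s); 4 remain; assigned so far: [4, 6]
unit clause [-1] forces x1=F; simplify:
  satisfied 2 clause(s); 2 remain; assigned so far: [1, 4, 6]
unit clause [-2] forces x2=F; simplify:
  satisfied 1 clause(s); 1 remain; assigned so far: [1, 2, 4, 6]
unit clause [3] forces x3=T; simplify:
  satisfied 1 clause(s); 0 remain; assigned so far: [1, 2, 3, 4, 6]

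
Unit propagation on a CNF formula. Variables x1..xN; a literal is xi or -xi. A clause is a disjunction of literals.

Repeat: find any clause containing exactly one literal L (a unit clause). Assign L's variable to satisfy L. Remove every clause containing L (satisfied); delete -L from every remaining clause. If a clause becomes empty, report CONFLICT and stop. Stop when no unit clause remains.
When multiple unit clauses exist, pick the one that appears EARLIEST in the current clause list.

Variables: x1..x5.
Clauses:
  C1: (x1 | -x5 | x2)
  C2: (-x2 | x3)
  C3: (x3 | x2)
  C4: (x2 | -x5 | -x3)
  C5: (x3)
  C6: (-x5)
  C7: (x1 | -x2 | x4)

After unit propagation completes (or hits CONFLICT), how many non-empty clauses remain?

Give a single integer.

Answer: 1

Derivation:
unit clause [3] forces x3=T; simplify:
  drop -3 from [2, -5, -3] -> [2, -5]
  satisfied 3 clause(s); 4 remain; assigned so far: [3]
unit clause [-5] forces x5=F; simplify:
  satisfied 3 clause(s); 1 remain; assigned so far: [3, 5]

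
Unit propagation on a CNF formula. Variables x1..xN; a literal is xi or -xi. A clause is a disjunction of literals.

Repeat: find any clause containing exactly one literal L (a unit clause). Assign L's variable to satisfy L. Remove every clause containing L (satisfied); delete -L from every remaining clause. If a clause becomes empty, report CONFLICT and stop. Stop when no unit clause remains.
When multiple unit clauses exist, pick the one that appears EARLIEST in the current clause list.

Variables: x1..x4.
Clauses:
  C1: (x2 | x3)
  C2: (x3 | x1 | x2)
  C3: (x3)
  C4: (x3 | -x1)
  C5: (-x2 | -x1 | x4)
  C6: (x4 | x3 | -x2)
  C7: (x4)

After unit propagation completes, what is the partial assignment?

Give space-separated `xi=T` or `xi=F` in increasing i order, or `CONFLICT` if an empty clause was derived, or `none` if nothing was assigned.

Answer: x3=T x4=T

Derivation:
unit clause [3] forces x3=T; simplify:
  satisfied 5 clause(s); 2 remain; assigned so far: [3]
unit clause [4] forces x4=T; simplify:
  satisfied 2 clause(s); 0 remain; assigned so far: [3, 4]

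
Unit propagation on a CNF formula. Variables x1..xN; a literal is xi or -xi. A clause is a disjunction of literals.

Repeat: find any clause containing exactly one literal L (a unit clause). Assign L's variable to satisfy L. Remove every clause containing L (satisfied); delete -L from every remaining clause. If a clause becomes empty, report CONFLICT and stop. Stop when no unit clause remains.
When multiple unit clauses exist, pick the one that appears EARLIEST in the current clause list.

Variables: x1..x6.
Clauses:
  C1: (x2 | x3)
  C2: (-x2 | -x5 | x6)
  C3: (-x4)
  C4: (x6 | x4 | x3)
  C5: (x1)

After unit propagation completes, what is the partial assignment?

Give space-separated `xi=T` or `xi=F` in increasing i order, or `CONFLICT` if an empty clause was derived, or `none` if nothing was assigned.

unit clause [-4] forces x4=F; simplify:
  drop 4 from [6, 4, 3] -> [6, 3]
  satisfied 1 clause(s); 4 remain; assigned so far: [4]
unit clause [1] forces x1=T; simplify:
  satisfied 1 clause(s); 3 remain; assigned so far: [1, 4]

Answer: x1=T x4=F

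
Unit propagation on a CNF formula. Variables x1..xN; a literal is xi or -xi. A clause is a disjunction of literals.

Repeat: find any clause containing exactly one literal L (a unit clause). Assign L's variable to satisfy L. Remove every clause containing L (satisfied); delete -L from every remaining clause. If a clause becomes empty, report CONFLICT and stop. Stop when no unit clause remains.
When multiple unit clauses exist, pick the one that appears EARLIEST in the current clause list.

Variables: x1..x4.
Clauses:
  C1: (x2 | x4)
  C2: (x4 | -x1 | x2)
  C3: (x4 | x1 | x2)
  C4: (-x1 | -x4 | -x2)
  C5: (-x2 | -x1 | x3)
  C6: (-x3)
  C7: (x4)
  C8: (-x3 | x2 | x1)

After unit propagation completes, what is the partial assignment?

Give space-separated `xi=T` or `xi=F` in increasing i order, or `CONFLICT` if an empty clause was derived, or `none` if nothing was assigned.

Answer: x3=F x4=T

Derivation:
unit clause [-3] forces x3=F; simplify:
  drop 3 from [-2, -1, 3] -> [-2, -1]
  satisfied 2 clause(s); 6 remain; assigned so far: [3]
unit clause [4] forces x4=T; simplify:
  drop -4 from [-1, -4, -2] -> [-1, -2]
  satisfied 4 clause(s); 2 remain; assigned so far: [3, 4]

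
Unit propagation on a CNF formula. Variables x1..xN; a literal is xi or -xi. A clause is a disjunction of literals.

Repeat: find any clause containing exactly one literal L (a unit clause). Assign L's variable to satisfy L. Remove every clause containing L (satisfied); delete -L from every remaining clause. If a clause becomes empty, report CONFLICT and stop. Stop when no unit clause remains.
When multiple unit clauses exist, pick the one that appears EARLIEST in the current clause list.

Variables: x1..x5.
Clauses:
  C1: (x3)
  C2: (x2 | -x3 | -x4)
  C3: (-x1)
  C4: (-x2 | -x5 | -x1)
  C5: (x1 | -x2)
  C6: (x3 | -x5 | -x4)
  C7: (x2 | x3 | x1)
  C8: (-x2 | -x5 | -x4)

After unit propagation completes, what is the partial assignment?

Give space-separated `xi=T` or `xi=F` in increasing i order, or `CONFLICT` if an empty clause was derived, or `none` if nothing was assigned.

Answer: x1=F x2=F x3=T x4=F

Derivation:
unit clause [3] forces x3=T; simplify:
  drop -3 from [2, -3, -4] -> [2, -4]
  satisfied 3 clause(s); 5 remain; assigned so far: [3]
unit clause [-1] forces x1=F; simplify:
  drop 1 from [1, -2] -> [-2]
  satisfied 2 clause(s); 3 remain; assigned so far: [1, 3]
unit clause [-2] forces x2=F; simplify:
  drop 2 from [2, -4] -> [-4]
  satisfied 2 clause(s); 1 remain; assigned so far: [1, 2, 3]
unit clause [-4] forces x4=F; simplify:
  satisfied 1 clause(s); 0 remain; assigned so far: [1, 2, 3, 4]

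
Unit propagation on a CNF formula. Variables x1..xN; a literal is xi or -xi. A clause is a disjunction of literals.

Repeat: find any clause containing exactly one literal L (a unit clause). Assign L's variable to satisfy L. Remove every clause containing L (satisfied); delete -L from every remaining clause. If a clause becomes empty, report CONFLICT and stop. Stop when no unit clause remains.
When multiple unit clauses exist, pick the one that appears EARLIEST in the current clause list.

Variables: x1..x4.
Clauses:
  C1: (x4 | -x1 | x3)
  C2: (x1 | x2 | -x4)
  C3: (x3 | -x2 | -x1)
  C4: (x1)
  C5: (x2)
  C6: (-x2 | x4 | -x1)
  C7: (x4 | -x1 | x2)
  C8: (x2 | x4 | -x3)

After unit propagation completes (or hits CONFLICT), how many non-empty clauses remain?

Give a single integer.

Answer: 0

Derivation:
unit clause [1] forces x1=T; simplify:
  drop -1 from [4, -1, 3] -> [4, 3]
  drop -1 from [3, -2, -1] -> [3, -2]
  drop -1 from [-2, 4, -1] -> [-2, 4]
  drop -1 from [4, -1, 2] -> [4, 2]
  satisfied 2 clause(s); 6 remain; assigned so far: [1]
unit clause [2] forces x2=T; simplify:
  drop -2 from [3, -2] -> [3]
  drop -2 from [-2, 4] -> [4]
  satisfied 3 clause(s); 3 remain; assigned so far: [1, 2]
unit clause [3] forces x3=T; simplify:
  satisfied 2 clause(s); 1 remain; assigned so far: [1, 2, 3]
unit clause [4] forces x4=T; simplify:
  satisfied 1 clause(s); 0 remain; assigned so far: [1, 2, 3, 4]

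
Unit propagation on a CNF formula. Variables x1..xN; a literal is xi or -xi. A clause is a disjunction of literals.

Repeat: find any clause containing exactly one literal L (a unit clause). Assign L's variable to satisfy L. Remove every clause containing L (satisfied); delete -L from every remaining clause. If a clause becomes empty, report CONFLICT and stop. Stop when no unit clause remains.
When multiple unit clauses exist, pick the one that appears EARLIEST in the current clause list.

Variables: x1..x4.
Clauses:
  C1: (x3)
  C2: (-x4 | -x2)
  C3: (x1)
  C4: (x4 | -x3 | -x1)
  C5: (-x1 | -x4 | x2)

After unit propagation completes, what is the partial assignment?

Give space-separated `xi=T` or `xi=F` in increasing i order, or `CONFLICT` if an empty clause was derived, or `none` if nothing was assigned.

unit clause [3] forces x3=T; simplify:
  drop -3 from [4, -3, -1] -> [4, -1]
  satisfied 1 clause(s); 4 remain; assigned so far: [3]
unit clause [1] forces x1=T; simplify:
  drop -1 from [4, -1] -> [4]
  drop -1 from [-1, -4, 2] -> [-4, 2]
  satisfied 1 clause(s); 3 remain; assigned so far: [1, 3]
unit clause [4] forces x4=T; simplify:
  drop -4 from [-4, -2] -> [-2]
  drop -4 from [-4, 2] -> [2]
  satisfied 1 clause(s); 2 remain; assigned so far: [1, 3, 4]
unit clause [-2] forces x2=F; simplify:
  drop 2 from [2] -> [] (empty!)
  satisfied 1 clause(s); 1 remain; assigned so far: [1, 2, 3, 4]
CONFLICT (empty clause)

Answer: CONFLICT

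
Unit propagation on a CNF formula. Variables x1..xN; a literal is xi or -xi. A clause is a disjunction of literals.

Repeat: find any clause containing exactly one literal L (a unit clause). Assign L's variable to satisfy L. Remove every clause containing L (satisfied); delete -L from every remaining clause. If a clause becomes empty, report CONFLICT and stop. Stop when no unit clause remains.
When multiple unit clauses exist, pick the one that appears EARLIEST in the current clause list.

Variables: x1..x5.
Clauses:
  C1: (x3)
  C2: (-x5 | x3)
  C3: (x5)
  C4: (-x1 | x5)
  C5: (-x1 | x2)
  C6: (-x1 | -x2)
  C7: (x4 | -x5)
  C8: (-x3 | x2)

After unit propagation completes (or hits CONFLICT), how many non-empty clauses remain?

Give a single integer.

Answer: 0

Derivation:
unit clause [3] forces x3=T; simplify:
  drop -3 from [-3, 2] -> [2]
  satisfied 2 clause(s); 6 remain; assigned so far: [3]
unit clause [5] forces x5=T; simplify:
  drop -5 from [4, -5] -> [4]
  satisfied 2 clause(s); 4 remain; assigned so far: [3, 5]
unit clause [4] forces x4=T; simplify:
  satisfied 1 clause(s); 3 remain; assigned so far: [3, 4, 5]
unit clause [2] forces x2=T; simplify:
  drop -2 from [-1, -2] -> [-1]
  satisfied 2 clause(s); 1 remain; assigned so far: [2, 3, 4, 5]
unit clause [-1] forces x1=F; simplify:
  satisfied 1 clause(s); 0 remain; assigned so far: [1, 2, 3, 4, 5]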